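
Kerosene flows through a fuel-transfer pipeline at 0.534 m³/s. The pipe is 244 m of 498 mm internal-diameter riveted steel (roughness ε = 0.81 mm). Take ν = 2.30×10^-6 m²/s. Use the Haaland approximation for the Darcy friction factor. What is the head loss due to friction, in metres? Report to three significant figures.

V = 4Q/(πD²) = 4·0.534/(π·0.498²) = 2.742 m/s
Re = VD/ν = 2.742·0.498/2.30×10^-6 = 5.94×10^5 → turbulent
ε/D = 0.81/498 = 0.00163
Haaland: f = 0.02254
h_f = f(L/D)V²/(2g) = 0.02254·(244/0.498)·2.742²/(2·9.81) = 4.231 m

h_f ≈ 4.23 m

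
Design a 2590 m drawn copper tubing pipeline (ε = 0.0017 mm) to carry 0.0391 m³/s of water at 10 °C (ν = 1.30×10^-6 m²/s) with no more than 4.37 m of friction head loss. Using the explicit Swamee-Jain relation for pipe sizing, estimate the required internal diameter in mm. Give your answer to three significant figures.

Swamee-Jain (Type III): D = 0.66·[ε^1.25·(LQ²/(gh_f))^4.75 + ν·Q^9.4·(L/(gh_f))^5.2]^0.04
LQ²/(gh_f) = 0.09236; L/(gh_f) = 60.42
Term 1 = ε^1.25·(…)^4.75 = 7.49×10^-13; Term 2 = ν·Q^9.4·(…)^5.2 = 1.39×10^-10
D = 0.66·(7.49×10^-13 + 1.39×10^-10)^0.04 = 0.2663 m = 266 mm
Check: V = 0.702 m/s, Re = 1.44×10^5, f = 0.01663, h_f = 4.06 m ≈ 4.37 m ✓

D ≈ 266 mm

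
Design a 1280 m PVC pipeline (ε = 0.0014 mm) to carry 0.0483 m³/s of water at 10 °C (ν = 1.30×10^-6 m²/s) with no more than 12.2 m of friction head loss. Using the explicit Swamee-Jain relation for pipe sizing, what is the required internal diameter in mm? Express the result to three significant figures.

Swamee-Jain (Type III): D = 0.66·[ε^1.25·(LQ²/(gh_f))^4.75 + ν·Q^9.4·(L/(gh_f))^5.2]^0.04
LQ²/(gh_f) = 0.02495; L/(gh_f) = 10.70
Term 1 = ε^1.25·(…)^4.75 = 1.17×10^-15; Term 2 = ν·Q^9.4·(…)^5.2 = 1.24×10^-13
D = 0.66·(1.17×10^-15 + 1.24×10^-13)^0.04 = 0.2011 m = 201 mm
Check: V = 1.52 m/s, Re = 2.35×10^5, f = 0.01512, h_f = 11.3 m ≈ 12.2 m ✓

D ≈ 201 mm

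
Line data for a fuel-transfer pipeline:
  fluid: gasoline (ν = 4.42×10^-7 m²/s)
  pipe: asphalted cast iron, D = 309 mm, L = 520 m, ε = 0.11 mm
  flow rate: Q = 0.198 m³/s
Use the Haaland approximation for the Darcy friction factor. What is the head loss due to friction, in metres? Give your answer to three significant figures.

h_f ≈ 9.47 m

V = 4Q/(πD²) = 4·0.198/(π·0.309²) = 2.640 m/s
Re = VD/ν = 2.640·0.309/4.42×10^-7 = 1.85×10^6 → turbulent
ε/D = 0.11/309 = 3.56×10^-4
Haaland: f = 0.01584
h_f = f(L/D)V²/(2g) = 0.01584·(520/0.309)·2.640²/(2·9.81) = 9.471 m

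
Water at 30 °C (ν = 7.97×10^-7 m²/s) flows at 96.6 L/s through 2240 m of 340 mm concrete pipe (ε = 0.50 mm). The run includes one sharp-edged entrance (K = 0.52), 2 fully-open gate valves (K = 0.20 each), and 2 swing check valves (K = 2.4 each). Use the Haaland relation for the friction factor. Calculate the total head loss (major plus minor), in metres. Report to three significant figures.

H_L ≈ 8.73 m

V = 4Q/(πD²) = 1.064 m/s; V²/2g = 0.05770 m
Re = 4.54×10^5, ε/D = 0.00147 → f = 0.02210 (Haaland)
Major: h_f = f(L/D)·V²/2g = 0.02210·6588·0.05770 = 8.400 m
Minor: ΣK = 5.72; h_m = ΣK·V²/2g = 0.3300 m
Total H_L = 8.400 + 0.3300 = 8.730 m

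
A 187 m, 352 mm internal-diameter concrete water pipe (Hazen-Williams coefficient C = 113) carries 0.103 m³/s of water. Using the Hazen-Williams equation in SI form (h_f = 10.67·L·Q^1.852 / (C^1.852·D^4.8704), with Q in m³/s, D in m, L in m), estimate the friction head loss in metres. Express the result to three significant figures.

h_f ≈ 0.755 m

h_f = 10.67·187·0.103^1.852 / (113^1.852·0.352^4.8704) = 0.7551 m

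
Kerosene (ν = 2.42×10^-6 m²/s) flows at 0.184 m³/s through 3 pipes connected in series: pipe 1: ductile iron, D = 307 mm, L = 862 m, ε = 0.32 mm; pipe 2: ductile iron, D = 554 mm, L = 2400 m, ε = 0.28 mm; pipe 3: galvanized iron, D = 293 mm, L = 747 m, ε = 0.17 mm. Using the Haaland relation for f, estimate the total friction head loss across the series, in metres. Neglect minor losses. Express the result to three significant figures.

Pipe 1: V = 2.486 m/s, Re = 3.15×10^5, ε/D = 0.00104, f = 0.02066, h_1 = f(L/D)V²/2g = 18.27 m
Pipe 2: V = 0.7633 m/s, Re = 1.75×10^5, ε/D = 5.05×10^-4, f = 0.01889, h_2 = f(L/D)V²/2g = 2.431 m
Pipe 3: V = 2.729 m/s, Re = 3.30×10^5, ε/D = 5.80×10^-4, f = 0.01842, h_3 = f(L/D)V²/2g = 17.83 m
Series → Q common, losses add: H = Σh = 38.53 m

H ≈ 38.5 m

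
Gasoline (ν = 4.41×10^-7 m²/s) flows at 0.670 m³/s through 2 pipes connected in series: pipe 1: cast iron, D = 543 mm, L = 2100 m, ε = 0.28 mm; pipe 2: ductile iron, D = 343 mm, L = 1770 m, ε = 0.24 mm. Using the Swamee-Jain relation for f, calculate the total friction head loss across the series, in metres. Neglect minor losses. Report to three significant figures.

H ≈ 279 m

Pipe 1: V = 2.893 m/s, Re = 3.56×10^6, ε/D = 5.16×10^-4, f = 0.01701, h_1 = f(L/D)V²/2g = 28.07 m
Pipe 2: V = 7.251 m/s, Re = 5.64×10^6, ε/D = 7.00×10^-4, f = 0.01814, h_2 = f(L/D)V²/2g = 250.8 m
Series → Q common, losses add: H = Σh = 278.9 m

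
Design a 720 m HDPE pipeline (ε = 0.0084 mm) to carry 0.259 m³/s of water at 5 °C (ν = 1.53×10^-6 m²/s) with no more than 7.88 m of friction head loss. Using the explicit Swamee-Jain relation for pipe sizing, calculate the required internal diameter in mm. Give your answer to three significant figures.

D ≈ 371 mm

Swamee-Jain (Type III): D = 0.66·[ε^1.25·(LQ²/(gh_f))^4.75 + ν·Q^9.4·(L/(gh_f))^5.2]^0.04
LQ²/(gh_f) = 0.6248; L/(gh_f) = 9.314
Term 1 = ε^1.25·(…)^4.75 = 4.84×10^-8; Term 2 = ν·Q^9.4·(…)^5.2 = 5.12×10^-7
D = 0.66·(4.84×10^-8 + 5.12×10^-7)^0.04 = 0.3711 m = 371 mm
Check: V = 2.39 m/s, Re = 5.81×10^5, f = 0.01313, h_f = 7.45 m ≈ 7.88 m ✓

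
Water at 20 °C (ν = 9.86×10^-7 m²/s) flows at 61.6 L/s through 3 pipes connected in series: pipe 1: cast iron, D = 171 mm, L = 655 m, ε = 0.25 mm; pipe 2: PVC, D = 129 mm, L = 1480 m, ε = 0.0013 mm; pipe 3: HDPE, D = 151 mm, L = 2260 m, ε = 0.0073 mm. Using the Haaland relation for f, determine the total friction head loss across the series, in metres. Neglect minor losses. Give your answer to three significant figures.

Pipe 1: V = 2.682 m/s, Re = 4.65×10^5, ε/D = 0.00146, f = 0.02206, h_1 = f(L/D)V²/2g = 30.98 m
Pipe 2: V = 4.713 m/s, Re = 6.17×10^5, ε/D = 1.01×10^-5, f = 0.01272, h_2 = f(L/D)V²/2g = 165.2 m
Pipe 3: V = 3.440 m/s, Re = 5.27×10^5, ε/D = 4.83×10^-5, f = 0.01355, h_3 = f(L/D)V²/2g = 122.3 m
Series → Q common, losses add: H = Σh = 318.5 m

H ≈ 319 m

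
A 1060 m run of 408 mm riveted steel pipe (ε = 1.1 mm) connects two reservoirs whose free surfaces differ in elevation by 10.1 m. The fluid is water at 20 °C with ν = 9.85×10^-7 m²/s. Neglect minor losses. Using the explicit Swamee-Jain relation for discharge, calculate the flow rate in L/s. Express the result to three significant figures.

Swamee-Jain (Type II): Q = -0.965·√(gD⁵h_f/L)·ln[ε/(3.7D) + √(3.17ν²L/(gD³h_f))]
√(gD⁵h_f/L) = √(9.81·0.408⁵·10.1/1060) = 0.03251
ε/(3.7D) = 7.29×10^-4; √(3.17ν²L/(gD³h_f)) = 2.20×10^-5
Q = -0.965·0.03251·ln(7.507×10^-4) = 0.2257 m³/s
Check: V = 1.73 m/s, Re = 7.15×10^5, f = 0.02569, h_f = 10.1 m ≈ 10.1 m ✓

Q ≈ 226 L/s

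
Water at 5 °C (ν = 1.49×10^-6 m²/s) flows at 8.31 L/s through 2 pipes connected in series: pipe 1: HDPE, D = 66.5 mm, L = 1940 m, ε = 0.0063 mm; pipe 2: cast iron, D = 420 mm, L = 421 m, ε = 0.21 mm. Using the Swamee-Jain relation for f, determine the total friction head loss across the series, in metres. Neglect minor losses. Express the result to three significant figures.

Pipe 1: V = 2.393 m/s, Re = 1.07×10^5, ε/D = 9.47×10^-5, f = 0.01820, h_1 = f(L/D)V²/2g = 154.9 m
Pipe 2: V = 0.05998 m/s, Re = 1.69×10^4, ε/D = 5.00×10^-4, f = 0.02805, h_2 = f(L/D)V²/2g = 0.005155 m
Series → Q common, losses add: H = Σh = 154.9 m

H ≈ 155 m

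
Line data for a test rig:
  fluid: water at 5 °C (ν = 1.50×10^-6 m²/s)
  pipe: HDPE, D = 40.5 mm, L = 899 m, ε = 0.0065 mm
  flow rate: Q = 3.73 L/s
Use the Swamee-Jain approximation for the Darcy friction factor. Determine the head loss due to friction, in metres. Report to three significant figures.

V = 4Q/(πD²) = 4·0.00373/(π·0.0405²) = 2.895 m/s
Re = VD/ν = 2.895·0.0405/1.50×10^-6 = 7.82×10^4 → turbulent
ε/D = 0.0065/40.5 = 1.60×10^-4
Swamee-Jain: f = 0.01963
h_f = f(L/D)V²/(2g) = 0.01963·(899/0.0405)·2.895²/(2·9.81) = 186.2 m

h_f ≈ 186 m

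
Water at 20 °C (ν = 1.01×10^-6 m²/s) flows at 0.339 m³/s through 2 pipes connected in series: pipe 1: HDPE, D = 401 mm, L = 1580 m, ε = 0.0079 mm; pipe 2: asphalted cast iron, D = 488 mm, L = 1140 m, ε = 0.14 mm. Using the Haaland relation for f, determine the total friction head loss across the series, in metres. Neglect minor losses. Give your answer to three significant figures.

Pipe 1: V = 2.684 m/s, Re = 1.07×10^6, ε/D = 1.97×10^-5, f = 0.01185, h_1 = f(L/D)V²/2g = 17.14 m
Pipe 2: V = 1.812 m/s, Re = 8.76×10^5, ε/D = 2.87×10^-4, f = 0.01557, h_2 = f(L/D)V²/2g = 6.089 m
Series → Q common, losses add: H = Σh = 23.23 m

H ≈ 23.2 m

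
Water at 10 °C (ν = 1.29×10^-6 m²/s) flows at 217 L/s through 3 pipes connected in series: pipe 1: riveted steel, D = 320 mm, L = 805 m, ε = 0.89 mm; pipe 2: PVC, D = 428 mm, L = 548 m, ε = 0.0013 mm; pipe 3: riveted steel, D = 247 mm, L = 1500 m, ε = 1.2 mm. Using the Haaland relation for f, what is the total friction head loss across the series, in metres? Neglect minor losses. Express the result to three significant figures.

H ≈ 218 m

Pipe 1: V = 2.698 m/s, Re = 6.69×10^5, ε/D = 0.00278, f = 0.02586, h_1 = f(L/D)V²/2g = 24.14 m
Pipe 2: V = 1.508 m/s, Re = 5.00×10^5, ε/D = 3.04×10^-6, f = 0.01309, h_2 = f(L/D)V²/2g = 1.944 m
Pipe 3: V = 4.529 m/s, Re = 8.67×10^5, ε/D = 0.00486, f = 0.03027, h_3 = f(L/D)V²/2g = 192.1 m
Series → Q common, losses add: H = Σh = 218.2 m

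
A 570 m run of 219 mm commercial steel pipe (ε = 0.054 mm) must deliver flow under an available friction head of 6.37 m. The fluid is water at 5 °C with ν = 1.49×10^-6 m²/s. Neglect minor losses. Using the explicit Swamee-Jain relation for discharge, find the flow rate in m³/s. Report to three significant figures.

Swamee-Jain (Type II): Q = -0.965·√(gD⁵h_f/L)·ln[ε/(3.7D) + √(3.17ν²L/(gD³h_f))]
√(gD⁵h_f/L) = √(9.81·0.219⁵·6.37/570) = 0.007432
ε/(3.7D) = 6.66×10^-5; √(3.17ν²L/(gD³h_f)) = 7.82×10^-5
Q = -0.965·0.007432·ln(1.448×10^-4) = 0.06340 m³/s
Check: V = 1.68 m/s, Re = 2.47×10^5, f = 0.01702, h_f = 6.39 m ≈ 6.37 m ✓

Q ≈ 0.0634 m³/s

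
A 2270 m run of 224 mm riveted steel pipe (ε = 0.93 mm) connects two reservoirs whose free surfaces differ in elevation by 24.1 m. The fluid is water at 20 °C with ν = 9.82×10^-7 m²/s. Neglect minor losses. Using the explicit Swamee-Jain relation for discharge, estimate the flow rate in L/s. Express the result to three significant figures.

Q ≈ 49.9 L/s

Swamee-Jain (Type II): Q = -0.965·√(gD⁵h_f/L)·ln[ε/(3.7D) + √(3.17ν²L/(gD³h_f))]
√(gD⁵h_f/L) = √(9.81·0.224⁵·24.1/2270) = 0.007664
ε/(3.7D) = 0.00112; √(3.17ν²L/(gD³h_f)) = 5.11×10^-5
Q = -0.965·0.007664·ln(0.001173) = 0.04991 m³/s
Check: V = 1.27 m/s, Re = 2.89×10^5, f = 0.02925, h_f = 24.2 m ≈ 24.1 m ✓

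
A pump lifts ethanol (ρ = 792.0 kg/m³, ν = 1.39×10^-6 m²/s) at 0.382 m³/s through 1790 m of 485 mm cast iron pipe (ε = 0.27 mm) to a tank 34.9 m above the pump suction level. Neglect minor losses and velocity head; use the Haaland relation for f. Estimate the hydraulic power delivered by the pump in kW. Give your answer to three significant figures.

P_hyd ≈ 146 kW

V = 4Q/(πD²) = 2.068 m/s; Re = 7.21×10^5; ε/D = 5.57×10^-4; f = 0.01770
h_f = f(L/D)V²/2g = 14.23 m
Total head H = z + h_f = 34.9 + 14.23 = 49.13 m
P_hyd = ρgQH = 792.0·9.81·0.382·49.13 = 145.8 kW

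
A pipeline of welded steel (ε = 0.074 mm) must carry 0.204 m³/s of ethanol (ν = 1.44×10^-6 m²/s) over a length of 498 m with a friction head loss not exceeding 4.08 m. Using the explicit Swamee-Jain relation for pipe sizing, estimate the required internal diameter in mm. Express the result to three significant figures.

Swamee-Jain (Type III): D = 0.66·[ε^1.25·(LQ²/(gh_f))^4.75 + ν·Q^9.4·(L/(gh_f))^5.2]^0.04
LQ²/(gh_f) = 0.5178; L/(gh_f) = 12.44
Term 1 = ε^1.25·(…)^4.75 = 3.01×10^-7; Term 2 = ν·Q^9.4·(…)^5.2 = 2.30×10^-7
D = 0.66·(3.01×10^-7 + 2.30×10^-7)^0.04 = 0.3703 m = 370 mm
Check: V = 1.89 m/s, Re = 4.87×10^5, f = 0.01555, h_f = 3.82 m ≈ 4.08 m ✓

D ≈ 370 mm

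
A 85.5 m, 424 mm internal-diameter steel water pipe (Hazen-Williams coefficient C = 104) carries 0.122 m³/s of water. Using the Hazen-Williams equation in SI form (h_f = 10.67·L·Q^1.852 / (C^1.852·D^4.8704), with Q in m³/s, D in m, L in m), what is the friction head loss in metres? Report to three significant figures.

h_f = 10.67·85.5·0.122^1.852 / (104^1.852·0.424^4.8704) = 0.2225 m

h_f ≈ 0.223 m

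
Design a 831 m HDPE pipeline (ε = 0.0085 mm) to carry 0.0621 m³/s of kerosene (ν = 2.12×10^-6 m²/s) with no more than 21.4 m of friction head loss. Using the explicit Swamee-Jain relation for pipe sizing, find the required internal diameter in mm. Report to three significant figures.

D ≈ 184 mm

Swamee-Jain (Type III): D = 0.66·[ε^1.25·(LQ²/(gh_f))^4.75 + ν·Q^9.4·(L/(gh_f))^5.2]^0.04
LQ²/(gh_f) = 0.01527; L/(gh_f) = 3.958
Term 1 = ε^1.25·(…)^4.75 = 1.08×10^-15; Term 2 = ν·Q^9.4·(…)^5.2 = 1.23×10^-14
D = 0.66·(1.08×10^-15 + 1.23×10^-14)^0.04 = 0.1839 m = 184 mm
Check: V = 2.34 m/s, Re = 2.03×10^5, f = 0.01591, h_f = 20.0 m ≈ 21.4 m ✓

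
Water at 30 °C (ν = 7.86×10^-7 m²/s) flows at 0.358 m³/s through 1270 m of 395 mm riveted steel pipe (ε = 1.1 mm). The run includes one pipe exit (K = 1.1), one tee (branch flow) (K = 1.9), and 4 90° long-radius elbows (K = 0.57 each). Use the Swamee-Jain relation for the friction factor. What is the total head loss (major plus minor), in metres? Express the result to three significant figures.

H_L ≈ 38.4 m

V = 4Q/(πD²) = 2.921 m/s; V²/2g = 0.4350 m
Re = 1.47×10^6, ε/D = 0.00278 → f = 0.02578 (Swamee-Jain)
Major: h_f = f(L/D)·V²/2g = 0.02578·3215·0.4350 = 36.05 m
Minor: ΣK = 5.28; h_m = ΣK·V²/2g = 2.297 m
Total H_L = 36.05 + 2.297 = 38.35 m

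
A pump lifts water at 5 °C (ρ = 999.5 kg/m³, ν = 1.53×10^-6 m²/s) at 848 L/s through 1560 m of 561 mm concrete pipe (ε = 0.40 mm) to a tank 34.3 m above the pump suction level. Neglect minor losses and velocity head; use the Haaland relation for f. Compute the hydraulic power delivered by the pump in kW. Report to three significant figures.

P_hyd ≈ 541 kW

V = 4Q/(πD²) = 3.431 m/s; Re = 1.26×10^6; ε/D = 7.13×10^-4; f = 0.01842
h_f = f(L/D)V²/2g = 30.73 m
Total head H = z + h_f = 34.3 + 30.73 = 65.03 m
P_hyd = ρgQH = 999.5·9.81·0.848·65.03 = 540.7 kW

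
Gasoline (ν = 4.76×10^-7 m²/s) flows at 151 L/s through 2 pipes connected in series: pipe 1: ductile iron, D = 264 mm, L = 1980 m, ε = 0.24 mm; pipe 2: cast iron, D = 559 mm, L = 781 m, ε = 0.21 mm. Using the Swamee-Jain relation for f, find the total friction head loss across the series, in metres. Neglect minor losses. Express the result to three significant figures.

H ≈ 57.1 m

Pipe 1: V = 2.759 m/s, Re = 1.53×10^6, ε/D = 9.09×10^-4, f = 0.01947, h_1 = f(L/D)V²/2g = 56.65 m
Pipe 2: V = 0.6153 m/s, Re = 7.23×10^5, ε/D = 3.76×10^-4, f = 0.01662, h_2 = f(L/D)V²/2g = 0.4479 m
Series → Q common, losses add: H = Σh = 57.10 m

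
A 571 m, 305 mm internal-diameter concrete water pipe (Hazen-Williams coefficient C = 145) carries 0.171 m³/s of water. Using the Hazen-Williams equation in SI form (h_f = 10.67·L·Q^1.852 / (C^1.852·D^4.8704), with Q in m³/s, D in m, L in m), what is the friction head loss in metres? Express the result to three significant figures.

h_f = 10.67·571·0.171^1.852 / (145^1.852·0.305^4.8704) = 7.467 m

h_f ≈ 7.47 m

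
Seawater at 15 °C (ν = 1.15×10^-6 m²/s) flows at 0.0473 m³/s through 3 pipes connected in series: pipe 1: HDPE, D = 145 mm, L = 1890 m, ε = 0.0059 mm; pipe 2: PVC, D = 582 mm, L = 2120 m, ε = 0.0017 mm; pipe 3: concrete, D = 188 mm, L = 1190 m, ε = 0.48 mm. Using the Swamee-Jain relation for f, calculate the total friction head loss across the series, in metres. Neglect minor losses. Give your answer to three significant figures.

H ≈ 103 m

Pipe 1: V = 2.864 m/s, Re = 3.61×10^5, ε/D = 4.07×10^-5, f = 0.01440, h_1 = f(L/D)V²/2g = 78.50 m
Pipe 2: V = 0.1778 m/s, Re = 9.00×10^4, ε/D = 2.92×10^-6, f = 0.01828, h_2 = f(L/D)V²/2g = 0.1073 m
Pipe 3: V = 1.704 m/s, Re = 2.79×10^5, ε/D = 0.00255, f = 0.02572, h_3 = f(L/D)V²/2g = 24.09 m
Series → Q common, losses add: H = Σh = 102.7 m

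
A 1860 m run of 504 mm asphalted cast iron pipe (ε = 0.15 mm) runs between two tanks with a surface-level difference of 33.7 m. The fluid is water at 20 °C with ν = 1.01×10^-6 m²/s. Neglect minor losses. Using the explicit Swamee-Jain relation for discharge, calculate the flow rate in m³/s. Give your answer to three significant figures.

Q ≈ 0.682 m³/s

Swamee-Jain (Type II): Q = -0.965·√(gD⁵h_f/L)·ln[ε/(3.7D) + √(3.17ν²L/(gD³h_f))]
√(gD⁵h_f/L) = √(9.81·0.504⁵·33.7/1860) = 0.07603
ε/(3.7D) = 8.04×10^-5; √(3.17ν²L/(gD³h_f)) = 1.19×10^-5
Q = -0.965·0.07603·ln(9.236×10^-5) = 0.6816 m³/s
Check: V = 3.42 m/s, Re = 1.70×10^6, f = 0.01544, h_f = 33.9 m ≈ 33.7 m ✓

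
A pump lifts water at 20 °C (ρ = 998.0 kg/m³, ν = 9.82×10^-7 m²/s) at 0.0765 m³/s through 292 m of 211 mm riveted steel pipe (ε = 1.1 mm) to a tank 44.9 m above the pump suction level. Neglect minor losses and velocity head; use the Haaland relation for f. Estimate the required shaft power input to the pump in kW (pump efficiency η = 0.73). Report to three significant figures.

P_shaft ≈ 56.8 kW

V = 4Q/(πD²) = 2.188 m/s; Re = 4.70×10^5; ε/D = 0.00521; f = 0.03100
h_f = f(L/D)V²/2g = 10.46 m
Total head H = z + h_f = 44.9 + 10.46 = 55.36 m
P_hyd = ρgQH = 998.0·9.81·0.0765·55.36 = 41.47 kW
P_shaft = P_hyd/η = 41.47/0.73 = 56.80 kW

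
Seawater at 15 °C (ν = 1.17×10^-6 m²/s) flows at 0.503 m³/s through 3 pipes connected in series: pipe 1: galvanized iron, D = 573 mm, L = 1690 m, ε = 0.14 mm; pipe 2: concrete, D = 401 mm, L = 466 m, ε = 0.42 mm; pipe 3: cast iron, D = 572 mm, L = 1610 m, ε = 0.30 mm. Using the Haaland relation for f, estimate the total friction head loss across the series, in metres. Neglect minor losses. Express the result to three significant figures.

Pipe 1: V = 1.951 m/s, Re = 9.55×10^5, ε/D = 2.44×10^-4, f = 0.01510, h_1 = f(L/D)V²/2g = 8.637 m
Pipe 2: V = 3.983 m/s, Re = 1.37×10^6, ε/D = 0.00105, f = 0.02009, h_2 = f(L/D)V²/2g = 18.87 m
Pipe 3: V = 1.957 m/s, Re = 9.57×10^5, ε/D = 5.24×10^-4, f = 0.01736, h_3 = f(L/D)V²/2g = 9.541 m
Series → Q common, losses add: H = Σh = 37.05 m

H ≈ 37.1 m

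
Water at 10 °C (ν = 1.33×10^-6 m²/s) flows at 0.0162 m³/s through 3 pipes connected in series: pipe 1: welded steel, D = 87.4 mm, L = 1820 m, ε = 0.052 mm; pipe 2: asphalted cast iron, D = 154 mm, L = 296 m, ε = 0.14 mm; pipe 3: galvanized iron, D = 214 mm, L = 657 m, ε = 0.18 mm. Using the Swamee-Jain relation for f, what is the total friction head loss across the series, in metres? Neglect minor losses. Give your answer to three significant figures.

Pipe 1: V = 2.700 m/s, Re = 1.77×10^5, ε/D = 5.95×10^-4, f = 0.01962, h_1 = f(L/D)V²/2g = 151.8 m
Pipe 2: V = 0.8697 m/s, Re = 1.01×10^5, ε/D = 9.09×10^-4, f = 0.02201, h_2 = f(L/D)V²/2g = 1.631 m
Pipe 3: V = 0.4504 m/s, Re = 7.25×10^4, ε/D = 8.41×10^-4, f = 0.02257, h_3 = f(L/D)V²/2g = 0.7165 m
Series → Q common, losses add: H = Σh = 154.1 m

H ≈ 154 m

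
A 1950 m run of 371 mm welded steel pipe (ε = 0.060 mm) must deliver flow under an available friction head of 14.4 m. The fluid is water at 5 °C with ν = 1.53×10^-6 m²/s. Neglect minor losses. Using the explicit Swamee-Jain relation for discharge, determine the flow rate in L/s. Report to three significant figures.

Q ≈ 203 L/s

Swamee-Jain (Type II): Q = -0.965·√(gD⁵h_f/L)·ln[ε/(3.7D) + √(3.17ν²L/(gD³h_f))]
√(gD⁵h_f/L) = √(9.81·0.371⁵·14.4/1950) = 0.02256
ε/(3.7D) = 4.37×10^-5; √(3.17ν²L/(gD³h_f)) = 4.48×10^-5
Q = -0.965·0.02256·ln(8.850×10^-5) = 0.2032 m³/s
Check: V = 1.88 m/s, Re = 4.56×10^5, f = 0.01528, h_f = 14.5 m ≈ 14.4 m ✓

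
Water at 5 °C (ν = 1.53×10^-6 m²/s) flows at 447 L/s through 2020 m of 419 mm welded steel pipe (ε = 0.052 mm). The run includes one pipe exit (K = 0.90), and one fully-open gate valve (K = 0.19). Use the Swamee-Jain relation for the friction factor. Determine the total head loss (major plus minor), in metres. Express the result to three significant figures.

V = 4Q/(πD²) = 3.242 m/s; V²/2g = 0.5356 m
Re = 8.88×10^5, ε/D = 1.24×10^-4 → f = 0.01398 (Swamee-Jain)
Major: h_f = f(L/D)·V²/2g = 0.01398·4821·0.5356 = 36.09 m
Minor: ΣK = 1.09; h_m = ΣK·V²/2g = 0.5839 m
Total H_L = 36.09 + 0.5839 = 36.68 m

H_L ≈ 36.7 m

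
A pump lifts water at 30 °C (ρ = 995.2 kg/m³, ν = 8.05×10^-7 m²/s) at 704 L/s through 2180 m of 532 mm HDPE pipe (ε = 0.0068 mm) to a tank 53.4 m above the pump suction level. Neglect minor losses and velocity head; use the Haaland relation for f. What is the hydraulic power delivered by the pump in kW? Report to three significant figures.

V = 4Q/(πD²) = 3.167 m/s; Re = 2.09×10^6; ε/D = 1.28×10^-5; f = 0.01066
h_f = f(L/D)V²/2g = 22.33 m
Total head H = z + h_f = 53.4 + 22.33 = 75.73 m
P_hyd = ρgQH = 995.2·9.81·0.704·75.73 = 520.5 kW

P_hyd ≈ 521 kW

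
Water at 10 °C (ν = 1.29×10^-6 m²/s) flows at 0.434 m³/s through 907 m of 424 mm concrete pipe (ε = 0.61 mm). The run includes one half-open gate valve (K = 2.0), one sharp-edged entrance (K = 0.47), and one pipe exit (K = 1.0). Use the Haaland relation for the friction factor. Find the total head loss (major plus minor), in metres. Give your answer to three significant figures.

V = 4Q/(πD²) = 3.074 m/s; V²/2g = 0.4815 m
Re = 1.01×10^6, ε/D = 0.00144 → f = 0.02174 (Haaland)
Major: h_f = f(L/D)·V²/2g = 0.02174·2139·0.4815 = 22.40 m
Minor: ΣK = 3.47; h_m = ΣK·V²/2g = 1.671 m
Total H_L = 22.40 + 1.671 = 24.07 m

H_L ≈ 24.1 m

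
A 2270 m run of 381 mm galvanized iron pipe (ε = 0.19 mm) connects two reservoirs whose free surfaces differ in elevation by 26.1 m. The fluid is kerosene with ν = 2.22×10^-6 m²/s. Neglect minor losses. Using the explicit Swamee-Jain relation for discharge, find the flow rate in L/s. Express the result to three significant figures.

Swamee-Jain (Type II): Q = -0.965·√(gD⁵h_f/L)·ln[ε/(3.7D) + √(3.17ν²L/(gD³h_f))]
√(gD⁵h_f/L) = √(9.81·0.381⁵·26.1/2270) = 0.03009
ε/(3.7D) = 1.35×10^-4; √(3.17ν²L/(gD³h_f)) = 5.00×10^-5
Q = -0.965·0.03009·ln(1.848×10^-4) = 0.2496 m³/s
Check: V = 2.19 m/s, Re = 3.76×10^5, f = 0.01805, h_f = 26.3 m ≈ 26.1 m ✓

Q ≈ 250 L/s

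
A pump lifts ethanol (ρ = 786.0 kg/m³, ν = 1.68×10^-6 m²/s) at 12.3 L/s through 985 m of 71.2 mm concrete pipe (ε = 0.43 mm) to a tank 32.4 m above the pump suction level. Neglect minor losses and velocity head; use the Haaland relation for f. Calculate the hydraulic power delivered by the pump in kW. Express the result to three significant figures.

V = 4Q/(πD²) = 3.089 m/s; Re = 1.31×10^5; ε/D = 0.00604; f = 0.03283
h_f = f(L/D)V²/2g = 220.9 m
Total head H = z + h_f = 32.4 + 220.9 = 253.3 m
P_hyd = ρgQH = 786.0·9.81·0.0123·253.3 = 24.02 kW

P_hyd ≈ 24.0 kW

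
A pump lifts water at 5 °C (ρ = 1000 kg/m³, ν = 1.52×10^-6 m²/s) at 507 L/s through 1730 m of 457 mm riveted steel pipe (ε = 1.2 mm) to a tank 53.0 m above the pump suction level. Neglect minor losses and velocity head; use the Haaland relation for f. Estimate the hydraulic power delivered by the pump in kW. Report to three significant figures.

P_hyd ≈ 497 kW

V = 4Q/(πD²) = 3.091 m/s; Re = 9.29×10^5; ε/D = 0.00263; f = 0.02541
h_f = f(L/D)V²/2g = 46.83 m
Total head H = z + h_f = 53.0 + 46.83 = 99.83 m
P_hyd = ρgQH = 1000·9.81·0.507·99.83 = 496.5 kW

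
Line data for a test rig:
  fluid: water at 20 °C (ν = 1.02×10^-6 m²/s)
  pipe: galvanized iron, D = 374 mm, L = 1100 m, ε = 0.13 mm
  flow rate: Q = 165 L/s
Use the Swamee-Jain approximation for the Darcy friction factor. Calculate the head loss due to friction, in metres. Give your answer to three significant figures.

h_f ≈ 5.63 m

V = 4Q/(πD²) = 4·0.165/(π·0.374²) = 1.502 m/s
Re = VD/ν = 1.502·0.374/1.02×10^-6 = 5.51×10^5 → turbulent
ε/D = 0.13/374 = 3.48×10^-4
Swamee-Jain: f = 0.01664
h_f = f(L/D)V²/(2g) = 0.01664·(1100/0.374)·1.502²/(2·9.81) = 5.627 m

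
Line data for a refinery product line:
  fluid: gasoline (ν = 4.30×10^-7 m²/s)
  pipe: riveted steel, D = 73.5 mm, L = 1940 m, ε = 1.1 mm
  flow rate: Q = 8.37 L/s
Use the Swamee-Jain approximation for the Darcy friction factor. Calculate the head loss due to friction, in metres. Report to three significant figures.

V = 4Q/(πD²) = 4·0.00837/(π·0.0735²) = 1.973 m/s
Re = VD/ν = 1.973·0.0735/4.30×10^-7 = 3.37×10^5 → turbulent
ε/D = 1.1/73.5 = 0.0150
Swamee-Jain: f = 0.04389
h_f = f(L/D)V²/(2g) = 0.04389·(1940/0.0735)·1.973²/(2·9.81) = 229.8 m

h_f ≈ 230 m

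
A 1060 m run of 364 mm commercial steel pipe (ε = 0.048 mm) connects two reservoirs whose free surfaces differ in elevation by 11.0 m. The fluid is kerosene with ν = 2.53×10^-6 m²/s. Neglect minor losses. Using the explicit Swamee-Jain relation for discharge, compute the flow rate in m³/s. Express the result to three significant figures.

Swamee-Jain (Type II): Q = -0.965·√(gD⁵h_f/L)·ln[ε/(3.7D) + √(3.17ν²L/(gD³h_f))]
√(gD⁵h_f/L) = √(9.81·0.364⁵·11.0/1060) = 0.02551
ε/(3.7D) = 3.56×10^-5; √(3.17ν²L/(gD³h_f)) = 6.43×10^-5
Q = -0.965·0.02551·ln(9.993×10^-5) = 0.2267 m³/s
Check: V = 2.18 m/s, Re = 3.13×10^5, f = 0.01564, h_f = 11.0 m ≈ 11.0 m ✓

Q ≈ 0.227 m³/s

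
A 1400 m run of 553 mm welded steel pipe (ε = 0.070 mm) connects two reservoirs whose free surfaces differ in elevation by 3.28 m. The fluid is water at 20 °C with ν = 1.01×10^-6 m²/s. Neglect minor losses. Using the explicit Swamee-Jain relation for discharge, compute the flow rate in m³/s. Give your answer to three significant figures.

Q ≈ 0.322 m³/s

Swamee-Jain (Type II): Q = -0.965·√(gD⁵h_f/L)·ln[ε/(3.7D) + √(3.17ν²L/(gD³h_f))]
√(gD⁵h_f/L) = √(9.81·0.553⁵·3.28/1400) = 0.03448
ε/(3.7D) = 3.42×10^-5; √(3.17ν²L/(gD³h_f)) = 2.88×10^-5
Q = -0.965·0.03448·ln(6.306×10^-5) = 0.3218 m³/s
Check: V = 1.34 m/s, Re = 7.34×10^5, f = 0.01423, h_f = 3.30 m ≈ 3.28 m ✓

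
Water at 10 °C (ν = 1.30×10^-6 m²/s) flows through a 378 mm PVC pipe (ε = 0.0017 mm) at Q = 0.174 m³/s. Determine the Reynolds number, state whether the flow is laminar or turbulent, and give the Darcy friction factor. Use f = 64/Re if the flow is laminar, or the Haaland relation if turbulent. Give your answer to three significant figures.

Re ≈ 4.51×10^5; turbulent; f ≈ 0.0134

V = 4Q/(πD²) = 1.551 m/s
Re = VD/ν = 1.551·0.378/1.30×10^-6 = 4.51×10^5
Re > 4000 → turbulent; ε/D = 4.50×10^-6
Haaland: f = 0.01335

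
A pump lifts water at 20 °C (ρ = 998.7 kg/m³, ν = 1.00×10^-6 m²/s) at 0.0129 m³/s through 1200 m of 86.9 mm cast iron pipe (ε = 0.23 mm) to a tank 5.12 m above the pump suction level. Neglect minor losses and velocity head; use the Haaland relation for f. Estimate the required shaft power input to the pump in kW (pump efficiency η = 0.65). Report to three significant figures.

P_shaft ≈ 17.8 kW

V = 4Q/(πD²) = 2.175 m/s; Re = 1.89×10^5; ε/D = 0.00265; f = 0.02601
h_f = f(L/D)V²/2g = 86.59 m
Total head H = z + h_f = 5.12 + 86.59 = 91.71 m
P_hyd = ρgQH = 998.7·9.81·0.0129·91.71 = 11.59 kW
P_shaft = P_hyd/η = 11.59/0.65 = 17.83 kW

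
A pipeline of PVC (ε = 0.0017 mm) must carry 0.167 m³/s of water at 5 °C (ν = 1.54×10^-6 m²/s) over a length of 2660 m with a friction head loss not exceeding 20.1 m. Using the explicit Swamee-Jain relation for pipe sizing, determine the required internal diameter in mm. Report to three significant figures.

D ≈ 339 mm

Swamee-Jain (Type III): D = 0.66·[ε^1.25·(LQ²/(gh_f))^4.75 + ν·Q^9.4·(L/(gh_f))^5.2]^0.04
LQ²/(gh_f) = 0.3762; L/(gh_f) = 13.49
Term 1 = ε^1.25·(…)^4.75 = 5.91×10^-10; Term 2 = ν·Q^9.4·(…)^5.2 = 5.72×10^-8
D = 0.66·(5.91×10^-10 + 5.72×10^-8)^0.04 = 0.3389 m = 339 mm
Check: V = 1.85 m/s, Re = 4.07×10^5, f = 0.01365, h_f = 18.7 m ≈ 20.1 m ✓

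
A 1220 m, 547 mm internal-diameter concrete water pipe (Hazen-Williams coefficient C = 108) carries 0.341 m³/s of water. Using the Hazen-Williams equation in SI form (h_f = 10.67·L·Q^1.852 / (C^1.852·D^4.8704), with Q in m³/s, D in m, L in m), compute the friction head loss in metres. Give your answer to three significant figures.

h_f = 10.67·1220·0.341^1.852 / (108^1.852·0.547^4.8704) = 5.746 m

h_f ≈ 5.75 m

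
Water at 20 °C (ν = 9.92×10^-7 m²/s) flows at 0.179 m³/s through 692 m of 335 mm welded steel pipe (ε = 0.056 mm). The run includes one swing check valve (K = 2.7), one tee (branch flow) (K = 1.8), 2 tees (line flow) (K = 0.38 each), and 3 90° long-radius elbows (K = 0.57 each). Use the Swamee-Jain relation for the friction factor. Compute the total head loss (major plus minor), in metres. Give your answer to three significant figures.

H_L ≈ 7.89 m

V = 4Q/(πD²) = 2.031 m/s; V²/2g = 0.2102 m
Re = 6.86×10^5, ε/D = 1.67×10^-4 → f = 0.01479 (Swamee-Jain)
Major: h_f = f(L/D)·V²/2g = 0.01479·2066·0.2102 = 6.420 m
Minor: ΣK = 6.97; h_m = ΣK·V²/2g = 1.465 m
Total H_L = 6.420 + 1.465 = 7.885 m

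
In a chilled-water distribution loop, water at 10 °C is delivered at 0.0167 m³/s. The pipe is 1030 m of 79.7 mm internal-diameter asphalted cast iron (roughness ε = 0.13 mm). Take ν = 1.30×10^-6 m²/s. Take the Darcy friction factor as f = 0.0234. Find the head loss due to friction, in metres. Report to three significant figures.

V = 4Q/(πD²) = 4·0.0167/(π·0.0797²) = 3.347 m/s
h_f = f(L/D)V²/(2g) = 0.02340·(1030/0.0797)·3.347²/(2·9.81) = 172.7 m

h_f ≈ 173 m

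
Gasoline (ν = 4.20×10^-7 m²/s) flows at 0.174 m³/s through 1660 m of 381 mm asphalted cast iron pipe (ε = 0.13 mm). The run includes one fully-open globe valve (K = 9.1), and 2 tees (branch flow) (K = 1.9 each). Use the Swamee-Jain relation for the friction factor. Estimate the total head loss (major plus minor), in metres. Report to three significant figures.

H_L ≈ 9.77 m

V = 4Q/(πD²) = 1.526 m/s; V²/2g = 0.1187 m
Re = 1.38×10^6, ε/D = 3.41×10^-4 → f = 0.01593 (Swamee-Jain)
Major: h_f = f(L/D)·V²/2g = 0.01593·4357·0.1187 = 8.240 m
Minor: ΣK = 12.9; h_m = ΣK·V²/2g = 1.531 m
Total H_L = 8.240 + 1.531 = 9.771 m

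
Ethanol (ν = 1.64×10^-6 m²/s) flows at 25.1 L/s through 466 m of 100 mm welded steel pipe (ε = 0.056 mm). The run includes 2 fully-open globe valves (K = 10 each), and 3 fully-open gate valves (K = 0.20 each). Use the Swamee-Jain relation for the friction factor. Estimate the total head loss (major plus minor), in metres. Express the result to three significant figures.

H_L ≈ 57.5 m

V = 4Q/(πD²) = 3.196 m/s; V²/2g = 0.5206 m
Re = 1.95×10^5, ε/D = 5.60×10^-4 → f = 0.01929 (Swamee-Jain)
Major: h_f = f(L/D)·V²/2g = 0.01929·4660·0.5206 = 46.78 m
Minor: ΣK = 20.6; h_m = ΣK·V²/2g = 10.72 m
Total H_L = 46.78 + 10.72 = 57.51 m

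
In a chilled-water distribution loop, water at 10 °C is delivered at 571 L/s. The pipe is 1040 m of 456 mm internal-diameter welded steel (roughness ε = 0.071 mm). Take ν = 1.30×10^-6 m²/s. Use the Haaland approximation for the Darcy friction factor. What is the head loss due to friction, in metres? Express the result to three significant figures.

h_f ≈ 19.8 m

V = 4Q/(πD²) = 4·0.571/(π·0.456²) = 3.496 m/s
Re = VD/ν = 3.496·0.456/1.30×10^-6 = 1.23×10^6 → turbulent
ε/D = 0.071/456 = 1.56×10^-4
Haaland: f = 0.01392
h_f = f(L/D)V²/(2g) = 0.01392·(1040/0.456)·3.496²/(2·9.81) = 19.77 m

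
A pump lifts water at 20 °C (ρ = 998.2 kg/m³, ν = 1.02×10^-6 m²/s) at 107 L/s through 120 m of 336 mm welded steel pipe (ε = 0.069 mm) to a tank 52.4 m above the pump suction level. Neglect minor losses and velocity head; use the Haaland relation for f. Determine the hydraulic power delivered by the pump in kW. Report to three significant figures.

P_hyd ≈ 55.3 kW

V = 4Q/(πD²) = 1.207 m/s; Re = 3.98×10^5; ε/D = 2.05×10^-4; f = 0.01565
h_f = f(L/D)V²/2g = 0.4149 m
Total head H = z + h_f = 52.4 + 0.4149 = 52.81 m
P_hyd = ρgQH = 998.2·9.81·0.107·52.81 = 55.34 kW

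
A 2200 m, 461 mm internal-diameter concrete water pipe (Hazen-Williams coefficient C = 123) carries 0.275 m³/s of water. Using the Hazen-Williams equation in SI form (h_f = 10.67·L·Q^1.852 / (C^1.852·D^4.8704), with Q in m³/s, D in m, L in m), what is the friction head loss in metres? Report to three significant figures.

h_f = 10.67·2200·0.275^1.852 / (123^1.852·0.461^4.8704) = 12.58 m

h_f ≈ 12.6 m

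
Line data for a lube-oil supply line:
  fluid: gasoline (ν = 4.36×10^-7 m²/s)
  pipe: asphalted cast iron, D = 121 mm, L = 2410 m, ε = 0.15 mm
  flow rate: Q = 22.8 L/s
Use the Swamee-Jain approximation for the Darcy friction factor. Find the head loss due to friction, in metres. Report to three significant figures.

h_f ≈ 85.0 m

V = 4Q/(πD²) = 4·0.0228/(π·0.121²) = 1.983 m/s
Re = VD/ν = 1.983·0.121/4.36×10^-7 = 5.50×10^5 → turbulent
ε/D = 0.15/121 = 0.00124
Swamee-Jain: f = 0.02129
h_f = f(L/D)V²/(2g) = 0.02129·(2410/0.121)·1.983²/(2·9.81) = 84.96 m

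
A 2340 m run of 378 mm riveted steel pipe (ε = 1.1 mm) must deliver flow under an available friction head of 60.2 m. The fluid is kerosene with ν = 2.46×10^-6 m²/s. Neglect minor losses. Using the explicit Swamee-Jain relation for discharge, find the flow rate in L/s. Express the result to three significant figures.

Swamee-Jain (Type II): Q = -0.965·√(gD⁵h_f/L)·ln[ε/(3.7D) + √(3.17ν²L/(gD³h_f))]
√(gD⁵h_f/L) = √(9.81·0.378⁵·60.2/2340) = 0.04413
ε/(3.7D) = 7.87×10^-4; √(3.17ν²L/(gD³h_f)) = 3.75×10^-5
Q = -0.965·0.04413·ln(8.240×10^-4) = 0.3024 m³/s
Check: V = 2.69 m/s, Re = 4.14×10^5, f = 0.02640, h_f = 60.5 m ≈ 60.2 m ✓

Q ≈ 302 L/s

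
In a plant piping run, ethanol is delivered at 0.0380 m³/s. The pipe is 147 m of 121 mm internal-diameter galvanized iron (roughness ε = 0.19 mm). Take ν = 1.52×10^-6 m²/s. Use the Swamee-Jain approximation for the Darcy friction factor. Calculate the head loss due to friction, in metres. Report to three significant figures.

h_f ≈ 15.5 m

V = 4Q/(πD²) = 4·0.0380/(π·0.121²) = 3.305 m/s
Re = VD/ν = 3.305·0.121/1.52×10^-6 = 2.63×10^5 → turbulent
ε/D = 0.19/121 = 0.00157
Swamee-Jain: f = 0.02295
h_f = f(L/D)V²/(2g) = 0.02295·(147/0.121)·3.305²/(2·9.81) = 15.52 m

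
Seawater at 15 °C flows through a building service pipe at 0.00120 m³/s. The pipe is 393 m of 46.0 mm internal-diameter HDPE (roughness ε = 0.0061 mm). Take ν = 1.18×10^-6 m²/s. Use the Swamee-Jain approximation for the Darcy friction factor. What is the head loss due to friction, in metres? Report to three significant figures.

V = 4Q/(πD²) = 4·0.00120/(π·0.0460²) = 0.7221 m/s
Re = VD/ν = 0.7221·0.0460/1.18×10^-6 = 2.81×10^4 → turbulent
ε/D = 0.0061/46.0 = 1.33×10^-4
Swamee-Jain: f = 0.02413
h_f = f(L/D)V²/(2g) = 0.02413·(393/0.0460)·0.7221²/(2·9.81) = 5.477 m

h_f ≈ 5.48 m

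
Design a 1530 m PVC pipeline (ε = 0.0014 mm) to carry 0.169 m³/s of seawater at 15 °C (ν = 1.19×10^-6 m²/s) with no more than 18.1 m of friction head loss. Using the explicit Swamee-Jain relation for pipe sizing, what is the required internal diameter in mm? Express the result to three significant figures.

D ≈ 307 mm

Swamee-Jain (Type III): D = 0.66·[ε^1.25·(LQ²/(gh_f))^4.75 + ν·Q^9.4·(L/(gh_f))^5.2]^0.04
LQ²/(gh_f) = 0.2461; L/(gh_f) = 8.617
Term 1 = ε^1.25·(…)^4.75 = 6.17×10^-11; Term 2 = ν·Q^9.4·(…)^5.2 = 4.80×10^-9
D = 0.66·(6.17×10^-11 + 4.80×10^-9)^0.04 = 0.3069 m = 307 mm
Check: V = 2.28 m/s, Re = 5.89×10^5, f = 0.01280, h_f = 17.0 m ≈ 18.1 m ✓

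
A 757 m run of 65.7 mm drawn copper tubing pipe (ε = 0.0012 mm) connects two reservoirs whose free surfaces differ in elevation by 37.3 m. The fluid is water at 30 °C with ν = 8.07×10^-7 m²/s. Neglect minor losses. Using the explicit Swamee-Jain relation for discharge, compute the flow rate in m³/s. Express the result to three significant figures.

Swamee-Jain (Type II): Q = -0.965·√(gD⁵h_f/L)·ln[ε/(3.7D) + √(3.17ν²L/(gD³h_f))]
√(gD⁵h_f/L) = √(9.81·0.0657⁵·37.3/757) = 7.692×10^-4
ε/(3.7D) = 4.94×10^-6; √(3.17ν²L/(gD³h_f)) = 1.23×10^-4
Q = -0.965·7.692×10^-4·ln(1.277×10^-4) = 0.006656 m³/s
Check: V = 1.96 m/s, Re = 1.60×10^5, f = 0.01638, h_f = 37.1 m ≈ 37.3 m ✓

Q ≈ 0.00666 m³/s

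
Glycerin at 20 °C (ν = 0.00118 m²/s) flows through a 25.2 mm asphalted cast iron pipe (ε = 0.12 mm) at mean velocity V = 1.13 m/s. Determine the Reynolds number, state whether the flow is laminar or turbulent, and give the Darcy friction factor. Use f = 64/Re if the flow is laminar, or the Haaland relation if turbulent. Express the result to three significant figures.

Re ≈ 24.1; laminar; f = 64/Re ≈ 2.65

Re = VD/ν = 1.130·0.0252/0.00118 = 24.1
Re < 2300 → laminar → f = 64/Re = 2.652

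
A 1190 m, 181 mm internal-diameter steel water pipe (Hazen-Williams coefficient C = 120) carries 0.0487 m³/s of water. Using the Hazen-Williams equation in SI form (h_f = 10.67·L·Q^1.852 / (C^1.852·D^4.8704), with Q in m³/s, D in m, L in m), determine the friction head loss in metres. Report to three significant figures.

h_f = 10.67·1190·0.0487^1.852 / (120^1.852·0.181^4.8704) = 27.40 m

h_f ≈ 27.4 m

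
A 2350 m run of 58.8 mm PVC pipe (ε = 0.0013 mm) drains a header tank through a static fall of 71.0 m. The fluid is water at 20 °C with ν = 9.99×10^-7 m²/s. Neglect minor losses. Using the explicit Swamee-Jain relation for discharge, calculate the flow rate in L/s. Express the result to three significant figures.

Q ≈ 3.68 L/s

Swamee-Jain (Type II): Q = -0.965·√(gD⁵h_f/L)·ln[ε/(3.7D) + √(3.17ν²L/(gD³h_f))]
√(gD⁵h_f/L) = √(9.81·0.0588⁵·71.0/2350) = 4.564×10^-4
ε/(3.7D) = 5.98×10^-6; √(3.17ν²L/(gD³h_f)) = 2.29×10^-4
Q = -0.965·4.564×10^-4·ln(2.351×10^-4) = 0.003680 m³/s
Check: V = 1.36 m/s, Re = 7.98×10^4, f = 0.01886, h_f = 70.5 m ≈ 71.0 m ✓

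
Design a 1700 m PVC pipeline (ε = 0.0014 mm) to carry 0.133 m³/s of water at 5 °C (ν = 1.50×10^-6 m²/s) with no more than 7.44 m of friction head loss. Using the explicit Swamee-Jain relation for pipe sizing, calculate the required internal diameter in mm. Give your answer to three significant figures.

Swamee-Jain (Type III): D = 0.66·[ε^1.25·(LQ²/(gh_f))^4.75 + ν·Q^9.4·(L/(gh_f))^5.2]^0.04
LQ²/(gh_f) = 0.4120; L/(gh_f) = 23.29
Term 1 = ε^1.25·(…)^4.75 = 7.14×10^-10; Term 2 = ν·Q^9.4·(…)^5.2 = 1.12×10^-7
D = 0.66·(7.14×10^-10 + 1.12×10^-7)^0.04 = 0.3481 m = 348 mm
Check: V = 1.40 m/s, Re = 3.24×10^5, f = 0.01422, h_f = 6.92 m ≈ 7.44 m ✓

D ≈ 348 mm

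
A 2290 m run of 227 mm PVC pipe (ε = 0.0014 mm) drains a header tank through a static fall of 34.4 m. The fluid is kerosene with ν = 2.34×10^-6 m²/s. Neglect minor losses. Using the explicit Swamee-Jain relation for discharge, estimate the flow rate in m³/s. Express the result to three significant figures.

Q ≈ 0.0836 m³/s

Swamee-Jain (Type II): Q = -0.965·√(gD⁵h_f/L)·ln[ε/(3.7D) + √(3.17ν²L/(gD³h_f))]
√(gD⁵h_f/L) = √(9.81·0.227⁵·34.4/2290) = 0.009425
ε/(3.7D) = 1.67×10^-6; √(3.17ν²L/(gD³h_f)) = 1.00×10^-4
Q = -0.965·0.009425·ln(1.020×10^-4) = 0.08358 m³/s
Check: V = 2.07 m/s, Re = 2.00×10^5, f = 0.01558, h_f = 34.2 m ≈ 34.4 m ✓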